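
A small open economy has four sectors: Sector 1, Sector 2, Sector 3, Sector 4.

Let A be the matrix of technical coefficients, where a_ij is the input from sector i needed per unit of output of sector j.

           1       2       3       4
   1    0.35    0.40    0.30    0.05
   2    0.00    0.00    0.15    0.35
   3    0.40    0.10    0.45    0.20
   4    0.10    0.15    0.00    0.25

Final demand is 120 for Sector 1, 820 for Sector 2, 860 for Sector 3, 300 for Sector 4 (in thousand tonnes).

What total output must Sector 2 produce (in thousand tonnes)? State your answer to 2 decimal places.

I − A =
  [   0.65    -0.40    -0.30    -0.05]
  [   0.00     1.00    -0.15    -0.35]
  [  -0.40    -0.10     0.55    -0.20]
  [  -0.10    -0.15     0.00     0.75]
Compute the cofactors C_ij = (−1)^(i+j)·(3×3 minor ij) of I−A; the adjugate is their transpose:
adj(I−A) = Cᵀ =
  [ 0.367875   0.200625   0.255375   0.186250]
  [ 0.067250   0.169375   0.082875   0.105625]
  [ 0.302500   0.198750   0.434375   0.228750]
  [ 0.062500   0.060625   0.050625   0.203750]
det(I−A) = Σ_j (I−A)_1j·C_1j = (0.65)(0.367875) + (-0.40)(0.067250) + (-0.30)(0.302500) + (-0.05)(0.062500) = 0.11834375
(I − A)⁻¹ = adj(I−A) / det(I−A) ≈
  [   3.1085     1.6953     2.1579     1.5738]
  [   0.5683     1.4312     0.7003     0.8925]
  [   2.5561     1.6794     3.6705     1.9329]
  [   0.5281     0.5123     0.4278     1.7217]
x = (I − A)⁻¹ d = adj(I−A)·d / det(I−A), with det(I−A) = 0.11834375:
  x_1 = (0.367875·120 + 0.200625·820 + 0.255375·860 + 0.186250·300) / 0.11834375 = 484.155 / 0.11834375 ≈ 4091.09
  x_2 = (0.067250·120 + 0.169375·820 + 0.082875·860 + 0.105625·300) / 0.11834375 = 249.9175 / 0.11834375 ≈ 2111.79
  x_3 = (0.302500·120 + 0.198750·820 + 0.434375·860 + 0.228750·300) / 0.11834375 = 641.4625 / 0.11834375 ≈ 5420.33
  x_4 = (0.062500·120 + 0.060625·820 + 0.050625·860 + 0.203750·300) / 0.11834375 = 161.875 / 0.11834375 ≈ 1367.84

x_2 = 2111.79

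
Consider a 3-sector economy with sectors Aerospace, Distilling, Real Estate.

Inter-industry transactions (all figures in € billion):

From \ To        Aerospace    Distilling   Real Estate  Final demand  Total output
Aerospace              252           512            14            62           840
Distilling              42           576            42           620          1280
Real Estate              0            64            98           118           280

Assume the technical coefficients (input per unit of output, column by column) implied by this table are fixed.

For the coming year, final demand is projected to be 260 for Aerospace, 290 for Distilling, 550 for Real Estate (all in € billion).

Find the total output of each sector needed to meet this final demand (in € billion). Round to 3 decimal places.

Technical coefficients a_ij = z_ij / X_j:
  a_AA = 252/840 = 0.30, a_DA = 42/840 = 0.05, a_RA = 0/840 = 0.00
  a_AD = 512/1280 = 0.40, a_DD = 576/1280 = 0.45, a_RD = 64/1280 = 0.05
  a_AR = 14/280 = 0.05, a_DR = 42/280 = 0.15, a_RR = 98/280 = 0.35
I − A =
  [   0.70    -0.40    -0.05]
  [  -0.05     0.55    -0.15]
  [   0.00    -0.05     0.65]
Cofactors of I−A, C_ij = (−1)^(i+j)·(minor ij) (rows/columns in the sector order above):
  C_11 = (0.55)(0.65) − (-0.15)(-0.05) = 0.3500
  C_12 = −[(-0.05)(0.65) − (-0.15)(0.00)] = 0.0325
  C_13 = (-0.05)(-0.05) − (0.55)(0.00) = 0.0025
  C_21 = −[(-0.40)(0.65) − (-0.05)(-0.05)] = 0.2625
  C_22 = (0.70)(0.65) − (-0.05)(0.00) = 0.4550
  C_23 = −[(0.70)(-0.05) − (-0.40)(0.00)] = 0.0350
  C_31 = (-0.40)(-0.15) − (-0.05)(0.55) = 0.0875
  C_32 = −[(0.70)(-0.15) − (-0.05)(-0.05)] = 0.1075
  C_33 = (0.70)(0.55) − (-0.40)(-0.05) = 0.3650
det(I−A) = Σ_j (I−A)_1j·C_1j = (0.70)(0.3500) + (-0.40)(0.0325) + (-0.05)(0.0025) = 0.231875
adj(I−A) = Cᵀ =
  [ 0.3500   0.2625   0.0875]
  [ 0.0325   0.4550   0.1075]
  [ 0.0025   0.0350   0.3650]
(I − A)⁻¹ = adj(I−A) / det(I−A) ≈
  [   1.5094     1.1321     0.3774]
  [   0.1402     1.9623     0.4636]
  [   0.0108     0.1509     1.5741]
x = (I − A)⁻¹ d = adj(I−A)·d / det(I−A), with det(I−A) = 0.231875:
  x_A = (0.3500·260 + 0.2625·290 + 0.0875·550) / 0.231875 = 215.25 / 0.231875 ≈ 928.302
  x_D = (0.0325·260 + 0.4550·290 + 0.1075·550) / 0.231875 = 199.525 / 0.231875 ≈ 860.485
  x_R = (0.0025·260 + 0.0350·290 + 0.3650·550) / 0.231875 = 211.55 / 0.231875 ≈ 912.345

x_A = 928.302, x_D = 860.485, x_R = 912.345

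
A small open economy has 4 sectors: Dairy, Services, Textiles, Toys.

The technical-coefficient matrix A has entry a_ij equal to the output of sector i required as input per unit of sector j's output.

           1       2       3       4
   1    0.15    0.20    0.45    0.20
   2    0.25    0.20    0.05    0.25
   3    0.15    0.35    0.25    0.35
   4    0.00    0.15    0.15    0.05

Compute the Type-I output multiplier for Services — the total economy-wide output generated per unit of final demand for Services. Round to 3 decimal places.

m_2 = 5.144

I − A =
  [   0.85    -0.20    -0.45    -0.20]
  [  -0.25     0.80    -0.05    -0.25]
  [  -0.15    -0.35     0.75    -0.35]
  [   0.00    -0.15    -0.15     0.95]
Compute the cofactors C_ij = (−1)^(i+j)·(3×3 minor ij) of I−A; the adjugate is their transpose:
adj(I−A) = Cᵀ =
  [ 0.467500   0.338250   0.367625   0.322875]
  [ 0.177750   0.492375   0.186625   0.235750]
  [ 0.204625   0.360250   0.559125   0.343875]
  [ 0.060375   0.134625   0.117750   0.362750]
det(I−A) = Σ_j (I−A)_1j·C_1j = (0.85)(0.467500) + (-0.20)(0.177750) + (-0.45)(0.204625) + (-0.20)(0.060375) = 0.25766875
(I − A)⁻¹ = adj(I−A) / det(I−A) ≈
  [   1.8143     1.3127     1.4267     1.2531]
  [   0.6898     1.9109     0.7243     0.9149]
  [   0.7941     1.3981     2.1699     1.3346]
  [   0.2343     0.5225     0.4570     1.4078]
The output multiplier for sector j is the column-j sum of the Leontief inverse (I − A)⁻¹ = adj(I−A) / det(I−A).
Column 2 of adj(I−A): (0.338250, 0.492375, 0.360250, 0.134625); det(I−A) = 0.25766875.
m_2 = (0.338250 + 0.492375 + 0.360250 + 0.134625) / 0.25766875 = 1.3255 / 0.25766875 ≈ 5.144.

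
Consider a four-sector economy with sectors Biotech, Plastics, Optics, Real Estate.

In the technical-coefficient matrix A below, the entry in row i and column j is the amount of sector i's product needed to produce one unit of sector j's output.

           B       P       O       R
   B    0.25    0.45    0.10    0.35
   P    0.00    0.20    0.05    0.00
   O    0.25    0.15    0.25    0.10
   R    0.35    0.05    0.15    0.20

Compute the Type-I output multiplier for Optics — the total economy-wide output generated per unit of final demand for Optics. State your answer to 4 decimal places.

I − A =
  [   0.75    -0.45    -0.10    -0.35]
  [   0.00     0.80    -0.05     0.00]
  [  -0.25    -0.15     0.75    -0.10]
  [  -0.35    -0.05    -0.15     0.80]
Compute the cofactors C_ij = (−1)^(i+j)·(3×3 minor ij) of I−A; the adjugate is their transpose:
adj(I−A) = Cᵀ =
  [ 0.461750   0.296750   0.124875   0.217625]
  [ 0.011750   0.310250   0.023875   0.008125]
  [ 0.188000   0.185500   0.382000   0.130000]
  [ 0.238000   0.184000   0.127750   0.418750]
det(I−A) = Σ_j (I−A)_1j·C_1j = (0.75)(0.461750) + (-0.45)(0.011750) + (-0.10)(0.188000) + (-0.35)(0.238000) = 0.238925
(I − A)⁻¹ = adj(I−A) / det(I−A) ≈
  [   1.93261     1.24202     0.52265     0.91085]
  [   0.04918     1.29852     0.09993     0.03401]
  [   0.78686     0.77639     1.59883     0.54410]
  [   0.99613     0.77012     0.53469     1.75264]
The output multiplier for sector j is the column-j sum of the Leontief inverse (I − A)⁻¹ = adj(I−A) / det(I−A).
Column O of adj(I−A): (0.124875, 0.023875, 0.382000, 0.127750); det(I−A) = 0.238925.
m_O = (0.124875 + 0.023875 + 0.382000 + 0.127750) / 0.238925 = 0.6585 / 0.238925 ≈ 2.7561.

m_O = 2.7561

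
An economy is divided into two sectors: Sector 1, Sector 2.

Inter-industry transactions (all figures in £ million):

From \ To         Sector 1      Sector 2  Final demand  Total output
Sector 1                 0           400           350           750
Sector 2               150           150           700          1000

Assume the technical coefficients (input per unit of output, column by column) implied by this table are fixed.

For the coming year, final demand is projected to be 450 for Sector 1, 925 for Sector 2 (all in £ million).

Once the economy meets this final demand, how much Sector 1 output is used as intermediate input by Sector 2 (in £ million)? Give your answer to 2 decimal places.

z_12 = 527.27

Technical coefficients a_ij = z_ij / X_j:
  a_11 = 0/750 = 0.00, a_21 = 150/750 = 0.20
  a_12 = 400/1000 = 0.40, a_22 = 150/1000 = 0.15
I − A =
  [   1.00    -0.40]
  [  -0.20     0.85]
det(I−A) = (1.00)(0.85) − (-0.40)(-0.20) = 0.7700
adj(I−A) = [[0.85, 0.40], [0.20, 1.00]]
(I − A)⁻¹ = adj(I−A) / det(I−A) ≈
  [   1.1039     0.5195]
  [   0.2597     1.2987]
First solve x = (I − A)⁻¹ d = adj(I−A)·d / det(I−A); in particular x_2 = (0.20·450 + 1.00·925) / 0.7700 = 1015.00 / 0.7700 ≈ 1318.1818.
Intermediate flow from 1 to 2: z_12 = a_12 · x_2 = 0.40 × 1015.00 / 0.7700 = 406.00 / 0.7700 ≈ 527.27.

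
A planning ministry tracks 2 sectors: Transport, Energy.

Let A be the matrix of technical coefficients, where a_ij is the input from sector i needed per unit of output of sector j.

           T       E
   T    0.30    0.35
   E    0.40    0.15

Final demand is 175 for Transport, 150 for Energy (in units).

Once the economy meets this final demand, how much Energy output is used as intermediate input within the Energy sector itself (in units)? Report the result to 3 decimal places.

z_EE = 57.692

I − A =
  [   0.70    -0.35]
  [  -0.40     0.85]
det(I−A) = (0.70)(0.85) − (-0.35)(-0.40) = 0.4550
adj(I−A) = [[0.85, 0.35], [0.40, 0.70]]
(I − A)⁻¹ = adj(I−A) / det(I−A) ≈
  [   1.8681     0.7692]
  [   0.8791     1.5385]
First solve x = (I − A)⁻¹ d = adj(I−A)·d / det(I−A); in particular x_E = (0.40·175 + 0.70·150) / 0.4550 = 175.00 / 0.4550 ≈ 384.61538.
Intermediate flow from E to E: z_EE = a_EE · x_E = 0.15 × 175.00 / 0.4550 = 26.25 / 0.4550 ≈ 57.692.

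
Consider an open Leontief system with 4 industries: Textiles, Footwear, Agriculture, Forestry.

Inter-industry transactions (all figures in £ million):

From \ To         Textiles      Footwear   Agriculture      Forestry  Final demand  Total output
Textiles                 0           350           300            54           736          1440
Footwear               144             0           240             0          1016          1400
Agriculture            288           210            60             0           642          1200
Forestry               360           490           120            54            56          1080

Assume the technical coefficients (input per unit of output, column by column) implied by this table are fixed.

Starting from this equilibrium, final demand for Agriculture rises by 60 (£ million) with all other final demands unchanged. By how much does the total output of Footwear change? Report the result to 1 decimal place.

Δx_2 = 16.4

Technical coefficients a_ij = z_ij / X_j:
  a_11 = 0/1440 = 0.00, a_21 = 144/1440 = 0.10, a_31 = 288/1440 = 0.20, a_41 = 360/1440 = 0.25
  a_12 = 350/1400 = 0.25, a_22 = 0/1400 = 0.00, a_32 = 210/1400 = 0.15, a_42 = 490/1400 = 0.35
  a_13 = 300/1200 = 0.25, a_23 = 240/1200 = 0.20, a_33 = 60/1200 = 0.05, a_43 = 120/1200 = 0.10
  a_14 = 54/1080 = 0.05, a_24 = 0/1080 = 0.00, a_34 = 0/1080 = 0.00, a_44 = 54/1080 = 0.05
I − A =
  [   1.00    -0.25    -0.25    -0.05]
  [  -0.10     1.00    -0.20     0.00]
  [  -0.20    -0.15     0.95     0.00]
  [  -0.25    -0.35    -0.10     0.95]
Compute the cofactors C_ij = (−1)^(i+j)·(3×3 minor ij) of I−A; the adjugate is their transpose:
adj(I−A) = Cᵀ =
  [ 0.874000   0.278625   0.293500   0.046000]
  [ 0.128250   0.842125   0.211750   0.006750]
  [ 0.204250   0.191625   0.912000   0.010750]
  [ 0.298750   0.403750   0.251250   0.832500]
det(I−A) = Σ_j (I−A)_1j·C_1j = (1.00)(0.874000) + (-0.25)(0.128250) + (-0.25)(0.204250) + (-0.05)(0.298750) = 0.7759375
(I − A)⁻¹ = adj(I−A) / det(I−A) ≈
  [   1.1264     0.3591     0.3783     0.0593]
  [   0.1653     1.0853     0.2729     0.0087]
  [   0.2632     0.2470     1.1754     0.0139]
  [   0.3850     0.5203     0.3238     1.0729]
Δx = (I − A)⁻¹ Δd with Δd having +60 in the Agriculture component and 0 elsewhere.
So Δx_2 = L_23 · (+60), where L_23 = adj(I−A)_23 / det(I−A) = 0.211750 / 0.7759375.
Δx_2 = 0.211750 × (+60) / 0.7759375 = 12.705 / 0.7759375 ≈ 16.4.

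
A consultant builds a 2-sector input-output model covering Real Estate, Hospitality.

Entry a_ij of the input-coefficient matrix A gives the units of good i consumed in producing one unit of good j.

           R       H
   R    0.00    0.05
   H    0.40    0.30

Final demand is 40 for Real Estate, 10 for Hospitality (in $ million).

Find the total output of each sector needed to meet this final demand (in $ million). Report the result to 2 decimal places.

I − A =
  [   1.00    -0.05]
  [  -0.40     0.70]
det(I−A) = (1.00)(0.70) − (-0.05)(-0.40) = 0.6800
adj(I−A) = [[0.70, 0.05], [0.40, 1.00]]
(I − A)⁻¹ = adj(I−A) / det(I−A) ≈
  [   1.0294     0.0735]
  [   0.5882     1.4706]
x = (I − A)⁻¹ d = adj(I−A)·d / det(I−A), with det(I−A) = 0.6800:
  x_R = (0.70·40 + 0.05·10) / 0.6800 = 28.50 / 0.6800 ≈ 41.91
  x_H = (0.40·40 + 1.00·10) / 0.6800 = 26.00 / 0.6800 ≈ 38.24

x_R = 41.91, x_H = 38.24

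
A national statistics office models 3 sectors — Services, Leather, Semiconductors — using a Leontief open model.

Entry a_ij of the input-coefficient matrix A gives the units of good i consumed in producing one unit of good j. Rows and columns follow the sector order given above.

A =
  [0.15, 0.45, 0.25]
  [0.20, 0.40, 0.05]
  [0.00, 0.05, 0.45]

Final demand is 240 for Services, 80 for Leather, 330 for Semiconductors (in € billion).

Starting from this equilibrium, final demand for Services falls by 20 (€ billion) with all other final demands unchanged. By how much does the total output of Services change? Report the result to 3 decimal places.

I − A =
  [   0.85    -0.45    -0.25]
  [  -0.20     0.60    -0.05]
  [   0.00    -0.05     0.55]
Cofactors of I−A, C_ij = (−1)^(i+j)·(minor ij) (rows/columns in the sector order above):
  C_11 = (0.60)(0.55) − (-0.05)(-0.05) = 0.3275
  C_12 = −[(-0.20)(0.55) − (-0.05)(0.00)] = 0.1100
  C_13 = (-0.20)(-0.05) − (0.60)(0.00) = 0.0100
  C_21 = −[(-0.45)(0.55) − (-0.25)(-0.05)] = 0.2600
  C_22 = (0.85)(0.55) − (-0.25)(0.00) = 0.4675
  C_23 = −[(0.85)(-0.05) − (-0.45)(0.00)] = 0.0425
  C_31 = (-0.45)(-0.05) − (-0.25)(0.60) = 0.1725
  C_32 = −[(0.85)(-0.05) − (-0.25)(-0.20)] = 0.0925
  C_33 = (0.85)(0.60) − (-0.45)(-0.20) = 0.4200
det(I−A) = Σ_j (I−A)_1j·C_1j = (0.85)(0.3275) + (-0.45)(0.1100) + (-0.25)(0.0100) = 0.226375
adj(I−A) = Cᵀ =
  [ 0.3275   0.2600   0.1725]
  [ 0.1100   0.4675   0.0925]
  [ 0.0100   0.0425   0.4200]
(I − A)⁻¹ = adj(I−A) / det(I−A) ≈
  [   1.4467     1.1485     0.7620]
  [   0.4859     2.0652     0.4086]
  [   0.0442     0.1877     1.8553]
Δx = (I − A)⁻¹ Δd with Δd having -20 in the Services component and 0 elsewhere.
So Δx_1 = L_11 · (-20), where L_11 = adj(I−A)_11 / det(I−A) = 0.3275 / 0.226375.
Δx_1 = 0.3275 × (-20) / 0.226375 = -6.55 / 0.226375 ≈ -28.934.

Δx_1 = -28.934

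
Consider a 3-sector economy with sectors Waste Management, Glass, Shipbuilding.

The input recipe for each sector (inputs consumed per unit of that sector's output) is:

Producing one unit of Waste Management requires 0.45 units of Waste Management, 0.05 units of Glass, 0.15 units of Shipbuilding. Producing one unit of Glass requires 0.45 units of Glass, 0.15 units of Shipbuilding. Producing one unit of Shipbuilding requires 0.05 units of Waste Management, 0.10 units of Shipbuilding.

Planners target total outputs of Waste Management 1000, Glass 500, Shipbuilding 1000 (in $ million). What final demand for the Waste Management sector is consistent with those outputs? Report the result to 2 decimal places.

d_1 = 500.00

I − A =
  [   0.55     0.00    -0.05]
  [  -0.05     0.55     0.00]
  [  -0.15    -0.15     0.90]
d = (I − A) x:
  d_1 = (+0.55)·1000 + (+0.00)·500 + (-0.05)·1000 = 500.00
  d_2 = (-0.05)·1000 + (+0.55)·500 + (+0.00)·1000 = 225.00
  d_3 = (-0.15)·1000 + (-0.15)·500 + (+0.90)·1000 = 675.00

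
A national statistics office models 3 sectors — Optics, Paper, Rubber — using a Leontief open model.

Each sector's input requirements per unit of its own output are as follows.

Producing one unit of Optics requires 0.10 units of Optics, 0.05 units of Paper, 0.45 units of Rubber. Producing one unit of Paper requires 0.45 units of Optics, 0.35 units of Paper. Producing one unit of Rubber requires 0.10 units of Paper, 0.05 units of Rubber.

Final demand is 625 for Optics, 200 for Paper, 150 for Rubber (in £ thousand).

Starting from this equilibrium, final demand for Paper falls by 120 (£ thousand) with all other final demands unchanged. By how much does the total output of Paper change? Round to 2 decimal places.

I − A =
  [   0.90    -0.45     0.00]
  [  -0.05     0.65    -0.10]
  [  -0.45     0.00     0.95]
Cofactors of I−A, C_ij = (−1)^(i+j)·(minor ij) (rows/columns in the sector order above):
  C_11 = (0.65)(0.95) − (-0.10)(0.00) = 0.6175
  C_12 = −[(-0.05)(0.95) − (-0.10)(-0.45)] = 0.0925
  C_13 = (-0.05)(0.00) − (0.65)(-0.45) = 0.2925
  C_21 = −[(-0.45)(0.95) − (0.00)(0.00)] = 0.4275
  C_22 = (0.90)(0.95) − (0.00)(-0.45) = 0.8550
  C_23 = −[(0.90)(0.00) − (-0.45)(-0.45)] = 0.2025
  C_31 = (-0.45)(-0.10) − (0.00)(0.65) = 0.0450
  C_32 = −[(0.90)(-0.10) − (0.00)(-0.05)] = 0.0900
  C_33 = (0.90)(0.65) − (-0.45)(-0.05) = 0.5625
det(I−A) = Σ_j (I−A)_1j·C_1j = (0.90)(0.6175) + (-0.45)(0.0925) + (0.00)(0.2925) = 0.514125
adj(I−A) = Cᵀ =
  [ 0.6175   0.4275   0.0450]
  [ 0.0925   0.8550   0.0900]
  [ 0.2925   0.2025   0.5625]
(I − A)⁻¹ = adj(I−A) / det(I−A) ≈
  [   1.2011     0.8315     0.0875]
  [   0.1799     1.6630     0.1751]
  [   0.5689     0.3939     1.0941]
Δx = (I − A)⁻¹ Δd with Δd having -120 in the Paper component and 0 elsewhere.
So Δx_P = L_PP · (-120), where L_PP = adj(I−A)_PP / det(I−A) = 0.8550 / 0.514125.
Δx_P = 0.8550 × (-120) / 0.514125 = -102.60 / 0.514125 ≈ -199.56.

Δx_P = -199.56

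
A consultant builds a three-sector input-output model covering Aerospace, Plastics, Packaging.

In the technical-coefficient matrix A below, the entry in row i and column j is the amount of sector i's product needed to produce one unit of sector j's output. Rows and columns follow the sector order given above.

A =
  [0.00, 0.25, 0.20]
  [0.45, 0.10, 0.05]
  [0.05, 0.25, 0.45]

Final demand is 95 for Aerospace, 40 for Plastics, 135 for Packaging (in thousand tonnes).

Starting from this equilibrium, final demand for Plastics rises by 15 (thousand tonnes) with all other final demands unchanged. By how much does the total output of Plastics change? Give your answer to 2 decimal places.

I − A =
  [   1.00    -0.25    -0.20]
  [  -0.45     0.90    -0.05]
  [  -0.05    -0.25     0.55]
Cofactors of I−A, C_ij = (−1)^(i+j)·(minor ij) (rows/columns in the sector order above):
  C_11 = (0.90)(0.55) − (-0.05)(-0.25) = 0.4825
  C_12 = −[(-0.45)(0.55) − (-0.05)(-0.05)] = 0.2500
  C_13 = (-0.45)(-0.25) − (0.90)(-0.05) = 0.1575
  C_21 = −[(-0.25)(0.55) − (-0.20)(-0.25)] = 0.1875
  C_22 = (1.00)(0.55) − (-0.20)(-0.05) = 0.5400
  C_23 = −[(1.00)(-0.25) − (-0.25)(-0.05)] = 0.2625
  C_31 = (-0.25)(-0.05) − (-0.20)(0.90) = 0.1925
  C_32 = −[(1.00)(-0.05) − (-0.20)(-0.45)] = 0.1400
  C_33 = (1.00)(0.90) − (-0.25)(-0.45) = 0.7875
det(I−A) = Σ_j (I−A)_1j·C_1j = (1.00)(0.4825) + (-0.25)(0.2500) + (-0.20)(0.1575) = 0.3885
adj(I−A) = Cᵀ =
  [ 0.4825   0.1875   0.1925]
  [ 0.2500   0.5400   0.1400]
  [ 0.1575   0.2625   0.7875]
(I − A)⁻¹ = adj(I−A) / det(I−A) ≈
  [   1.2420     0.4826     0.4955]
  [   0.6435     1.3900     0.3604]
  [   0.4054     0.6757     2.0270]
Δx = (I − A)⁻¹ Δd with Δd having +15 in the Plastics component and 0 elsewhere.
So Δx_2 = L_22 · (+15), where L_22 = adj(I−A)_22 / det(I−A) = 0.5400 / 0.3885.
Δx_2 = 0.5400 × (+15) / 0.3885 = 8.10 / 0.3885 ≈ 20.85.

Δx_2 = 20.85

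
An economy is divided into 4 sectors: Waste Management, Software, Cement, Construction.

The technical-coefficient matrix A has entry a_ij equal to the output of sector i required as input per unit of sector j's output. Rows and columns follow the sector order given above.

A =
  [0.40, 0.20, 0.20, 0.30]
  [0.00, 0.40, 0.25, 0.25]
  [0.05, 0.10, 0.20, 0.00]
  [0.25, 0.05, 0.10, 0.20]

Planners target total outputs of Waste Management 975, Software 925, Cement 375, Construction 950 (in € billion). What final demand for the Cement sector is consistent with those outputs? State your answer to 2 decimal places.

I − A =
  [   0.60    -0.20    -0.20    -0.30]
  [   0.00     0.60    -0.25    -0.25]
  [  -0.05    -0.10     0.80     0.00]
  [  -0.25    -0.05    -0.10     0.80]
d = (I − A) x:
  d_1 = (+0.60)·975 + (-0.20)·925 + (-0.20)·375 + (-0.30)·950 = 40.00
  d_2 = (+0.00)·975 + (+0.60)·925 + (-0.25)·375 + (-0.25)·950 = 223.75
  d_3 = (-0.05)·975 + (-0.10)·925 + (+0.80)·375 + (+0.00)·950 = 158.75
  d_4 = (-0.25)·975 + (-0.05)·925 + (-0.10)·375 + (+0.80)·950 = 432.50

d_3 = 158.75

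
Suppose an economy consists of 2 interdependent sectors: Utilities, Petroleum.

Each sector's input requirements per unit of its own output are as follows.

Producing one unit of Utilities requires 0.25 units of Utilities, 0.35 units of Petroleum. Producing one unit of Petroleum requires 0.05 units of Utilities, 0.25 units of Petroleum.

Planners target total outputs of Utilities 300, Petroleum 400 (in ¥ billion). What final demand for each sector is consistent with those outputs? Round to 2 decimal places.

d_U = 205.00, d_P = 195.00

I − A =
  [   0.75    -0.05]
  [  -0.35     0.75]
d = (I − A) x:
  d_U = (+0.75)·300 + (-0.05)·400 = 205.00
  d_P = (-0.35)·300 + (+0.75)·400 = 195.00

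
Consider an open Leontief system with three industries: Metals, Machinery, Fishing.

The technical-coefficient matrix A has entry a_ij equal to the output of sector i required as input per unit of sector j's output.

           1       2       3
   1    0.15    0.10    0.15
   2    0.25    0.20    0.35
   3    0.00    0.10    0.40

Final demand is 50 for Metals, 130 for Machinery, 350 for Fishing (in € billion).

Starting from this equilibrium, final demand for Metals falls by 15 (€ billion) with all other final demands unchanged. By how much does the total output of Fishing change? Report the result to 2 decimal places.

I − A =
  [   0.85    -0.10    -0.15]
  [  -0.25     0.80    -0.35]
  [   0.00    -0.10     0.60]
Cofactors of I−A, C_ij = (−1)^(i+j)·(minor ij) (rows/columns in the sector order above):
  C_11 = (0.80)(0.60) − (-0.35)(-0.10) = 0.4450
  C_12 = −[(-0.25)(0.60) − (-0.35)(0.00)] = 0.1500
  C_13 = (-0.25)(-0.10) − (0.80)(0.00) = 0.0250
  C_21 = −[(-0.10)(0.60) − (-0.15)(-0.10)] = 0.0750
  C_22 = (0.85)(0.60) − (-0.15)(0.00) = 0.5100
  C_23 = −[(0.85)(-0.10) − (-0.10)(0.00)] = 0.0850
  C_31 = (-0.10)(-0.35) − (-0.15)(0.80) = 0.1550
  C_32 = −[(0.85)(-0.35) − (-0.15)(-0.25)] = 0.3350
  C_33 = (0.85)(0.80) − (-0.10)(-0.25) = 0.6550
det(I−A) = Σ_j (I−A)_1j·C_1j = (0.85)(0.4450) + (-0.10)(0.1500) + (-0.15)(0.0250) = 0.3595
adj(I−A) = Cᵀ =
  [ 0.4450   0.0750   0.1550]
  [ 0.1500   0.5100   0.3350]
  [ 0.0250   0.0850   0.6550]
(I − A)⁻¹ = adj(I−A) / det(I−A) ≈
  [   1.2378     0.2086     0.4312]
  [   0.4172     1.4186     0.9318]
  [   0.0695     0.2364     1.8220]
Δx = (I − A)⁻¹ Δd with Δd having -15 in the Metals component and 0 elsewhere.
So Δx_3 = L_31 · (-15), where L_31 = adj(I−A)_31 / det(I−A) = 0.0250 / 0.3595.
Δx_3 = 0.0250 × (-15) / 0.3595 = -0.375 / 0.3595 ≈ -1.04.

Δx_3 = -1.04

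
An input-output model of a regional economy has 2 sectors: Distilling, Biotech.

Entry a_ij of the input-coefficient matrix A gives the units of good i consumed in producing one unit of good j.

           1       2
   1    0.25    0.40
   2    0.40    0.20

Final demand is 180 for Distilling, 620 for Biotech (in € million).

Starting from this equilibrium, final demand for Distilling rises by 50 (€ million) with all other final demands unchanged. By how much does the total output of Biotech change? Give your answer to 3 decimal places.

I − A =
  [   0.75    -0.40]
  [  -0.40     0.80]
det(I−A) = (0.75)(0.80) − (-0.40)(-0.40) = 0.4400
adj(I−A) = [[0.80, 0.40], [0.40, 0.75]]
(I − A)⁻¹ = adj(I−A) / det(I−A) ≈
  [   1.8182     0.9091]
  [   0.9091     1.7045]
Δx = (I − A)⁻¹ Δd with Δd having +50 in the Distilling component and 0 elsewhere.
So Δx_2 = L_21 · (+50), where L_21 = adj(I−A)_21 / det(I−A) = 0.40 / 0.4400.
Δx_2 = 0.40 × (+50) / 0.4400 = 20.00 / 0.4400 ≈ 45.455.

Δx_2 = 45.455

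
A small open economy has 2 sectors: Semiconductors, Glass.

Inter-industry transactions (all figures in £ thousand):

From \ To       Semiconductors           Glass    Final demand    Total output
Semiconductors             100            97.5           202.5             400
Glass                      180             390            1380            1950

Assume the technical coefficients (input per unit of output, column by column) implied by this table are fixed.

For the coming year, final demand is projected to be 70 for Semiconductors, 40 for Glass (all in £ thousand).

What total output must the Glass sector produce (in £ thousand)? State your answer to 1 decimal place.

x_G = 106.5

Technical coefficients a_ij = z_ij / X_j:
  a_SS = 100/400 = 0.25, a_GS = 180/400 = 0.45
  a_SG = 97.5/1950 = 0.05, a_GG = 390/1950 = 0.20
I − A =
  [   0.75    -0.05]
  [  -0.45     0.80]
det(I−A) = (0.75)(0.80) − (-0.05)(-0.45) = 0.5775
adj(I−A) = [[0.80, 0.05], [0.45, 0.75]]
(I − A)⁻¹ = adj(I−A) / det(I−A) ≈
  [   1.3853     0.0866]
  [   0.7792     1.2987]
x = (I − A)⁻¹ d = adj(I−A)·d / det(I−A), with det(I−A) = 0.5775:
  x_S = (0.80·70 + 0.05·40) / 0.5775 = 58.00 / 0.5775 ≈ 100.4
  x_G = (0.45·70 + 0.75·40) / 0.5775 = 61.50 / 0.5775 ≈ 106.5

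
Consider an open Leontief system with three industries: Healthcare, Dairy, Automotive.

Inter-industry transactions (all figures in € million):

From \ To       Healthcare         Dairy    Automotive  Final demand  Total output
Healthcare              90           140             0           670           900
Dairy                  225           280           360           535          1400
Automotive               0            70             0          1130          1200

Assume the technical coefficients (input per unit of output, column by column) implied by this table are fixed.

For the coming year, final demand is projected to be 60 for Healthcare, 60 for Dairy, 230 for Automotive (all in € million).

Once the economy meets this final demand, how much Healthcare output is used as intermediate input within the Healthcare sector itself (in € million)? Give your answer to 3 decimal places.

z_11 = 8.804

Technical coefficients a_ij = z_ij / X_j:
  a_11 = 90/900 = 0.10, a_21 = 225/900 = 0.25, a_31 = 0/900 = 0.00
  a_12 = 140/1400 = 0.10, a_22 = 280/1400 = 0.20, a_32 = 70/1400 = 0.05
  a_13 = 0/1200 = 0.00, a_23 = 360/1200 = 0.30, a_33 = 0/1200 = 0.00
I − A =
  [   0.90    -0.10     0.00]
  [  -0.25     0.80    -0.30]
  [   0.00    -0.05     1.00]
Cofactors of I−A, C_ij = (−1)^(i+j)·(minor ij) (rows/columns in the sector order above):
  C_11 = (0.80)(1.00) − (-0.30)(-0.05) = 0.7850
  C_12 = −[(-0.25)(1.00) − (-0.30)(0.00)] = 0.2500
  C_13 = (-0.25)(-0.05) − (0.80)(0.00) = 0.0125
  C_21 = −[(-0.10)(1.00) − (0.00)(-0.05)] = 0.1000
  C_22 = (0.90)(1.00) − (0.00)(0.00) = 0.9000
  C_23 = −[(0.90)(-0.05) − (-0.10)(0.00)] = 0.0450
  C_31 = (-0.10)(-0.30) − (0.00)(0.80) = 0.0300
  C_32 = −[(0.90)(-0.30) − (0.00)(-0.25)] = 0.2700
  C_33 = (0.90)(0.80) − (-0.10)(-0.25) = 0.6950
det(I−A) = Σ_j (I−A)_1j·C_1j = (0.90)(0.7850) + (-0.10)(0.2500) + (0.00)(0.0125) = 0.6815
adj(I−A) = Cᵀ =
  [ 0.7850   0.1000   0.0300]
  [ 0.2500   0.9000   0.2700]
  [ 0.0125   0.0450   0.6950]
(I − A)⁻¹ = adj(I−A) / det(I−A) ≈
  [   1.1519     0.1467     0.0440]
  [   0.3668     1.3206     0.3962]
  [   0.0183     0.0660     1.0198]
First solve x = (I − A)⁻¹ d = adj(I−A)·d / det(I−A); in particular x_1 = (0.7850·60 + 0.1000·60 + 0.0300·230) / 0.6815 = 60.00 / 0.6815 ≈ 88.04109.
Intermediate flow from 1 to 1: z_11 = a_11 · x_1 = 0.10 × 60.00 / 0.6815 = 6.00 / 0.6815 ≈ 8.804.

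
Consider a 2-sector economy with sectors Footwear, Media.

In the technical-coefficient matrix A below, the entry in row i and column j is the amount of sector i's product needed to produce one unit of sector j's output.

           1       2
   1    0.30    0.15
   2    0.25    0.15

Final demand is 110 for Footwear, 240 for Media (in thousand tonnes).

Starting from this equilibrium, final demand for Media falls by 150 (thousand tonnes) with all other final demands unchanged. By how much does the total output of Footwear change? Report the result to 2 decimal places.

I − A =
  [   0.70    -0.15]
  [  -0.25     0.85]
det(I−A) = (0.70)(0.85) − (-0.15)(-0.25) = 0.5575
adj(I−A) = [[0.85, 0.15], [0.25, 0.70]]
(I − A)⁻¹ = adj(I−A) / det(I−A) ≈
  [   1.5247     0.2691]
  [   0.4484     1.2556]
Δx = (I − A)⁻¹ Δd with Δd having -150 in the Media component and 0 elsewhere.
So Δx_1 = L_12 · (-150), where L_12 = adj(I−A)_12 / det(I−A) = 0.15 / 0.5575.
Δx_1 = 0.15 × (-150) / 0.5575 = -22.50 / 0.5575 ≈ -40.36.

Δx_1 = -40.36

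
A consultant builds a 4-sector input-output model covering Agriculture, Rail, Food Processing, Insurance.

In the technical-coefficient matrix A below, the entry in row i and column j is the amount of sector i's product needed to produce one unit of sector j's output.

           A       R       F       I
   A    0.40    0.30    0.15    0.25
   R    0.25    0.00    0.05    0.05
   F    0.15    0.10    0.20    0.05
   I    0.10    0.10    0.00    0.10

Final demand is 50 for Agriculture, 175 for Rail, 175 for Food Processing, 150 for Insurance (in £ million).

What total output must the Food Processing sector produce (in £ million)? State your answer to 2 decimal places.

x_F = 354.64

I − A =
  [   0.60    -0.30    -0.15    -0.25]
  [  -0.25     1.00    -0.05    -0.05]
  [  -0.15    -0.10     0.80    -0.05]
  [  -0.10    -0.10     0.00     0.90]
Compute the cofactors C_ij = (−1)^(i+j)·(3×3 minor ij) of I−A; the adjugate is their transpose:
adj(I−A) = Cᵀ =
  [ 0.711250   0.250250   0.149000   0.219750]
  [ 0.191000   0.391000   0.060250   0.078125]
  [ 0.163500   0.100250   0.436750   0.075250]
  [ 0.100250   0.071250   0.023250   0.388500]
det(I−A) = Σ_j (I−A)_1j·C_1j = (0.60)(0.711250) + (-0.30)(0.191000) + (-0.15)(0.163500) + (-0.25)(0.100250) = 0.3198625
(I − A)⁻¹ = adj(I−A) / det(I−A) ≈
  [   2.2236     0.7824     0.4658     0.6870]
  [   0.5971     1.2224     0.1884     0.2442]
  [   0.5112     0.3134     1.3654     0.2353]
  [   0.3134     0.2228     0.0727     1.2146]
x = (I − A)⁻¹ d = adj(I−A)·d / det(I−A), with det(I−A) = 0.3198625:
  x_A = (0.711250·50 + 0.250250·175 + 0.149000·175 + 0.219750·150) / 0.3198625 = 138.39375 / 0.3198625 ≈ 432.67
  x_R = (0.191000·50 + 0.391000·175 + 0.060250·175 + 0.078125·150) / 0.3198625 = 100.2375 / 0.3198625 ≈ 313.38
  x_F = (0.163500·50 + 0.100250·175 + 0.436750·175 + 0.075250·150) / 0.3198625 = 113.4375 / 0.3198625 ≈ 354.64
  x_I = (0.100250·50 + 0.071250·175 + 0.023250·175 + 0.388500·150) / 0.3198625 = 79.825 / 0.3198625 ≈ 249.56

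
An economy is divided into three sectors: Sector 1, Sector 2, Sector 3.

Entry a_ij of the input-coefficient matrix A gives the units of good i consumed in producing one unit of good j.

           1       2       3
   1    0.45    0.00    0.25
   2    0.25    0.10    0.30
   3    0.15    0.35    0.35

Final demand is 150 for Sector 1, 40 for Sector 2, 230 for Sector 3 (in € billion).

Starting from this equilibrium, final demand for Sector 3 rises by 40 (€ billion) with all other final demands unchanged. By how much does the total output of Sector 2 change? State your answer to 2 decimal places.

Δx_2 = 43.67

I − A =
  [   0.55     0.00    -0.25]
  [  -0.25     0.90    -0.30]
  [  -0.15    -0.35     0.65]
Cofactors of I−A, C_ij = (−1)^(i+j)·(minor ij) (rows/columns in the sector order above):
  C_11 = (0.90)(0.65) − (-0.30)(-0.35) = 0.4800
  C_12 = −[(-0.25)(0.65) − (-0.30)(-0.15)] = 0.2075
  C_13 = (-0.25)(-0.35) − (0.90)(-0.15) = 0.2225
  C_21 = −[(0.00)(0.65) − (-0.25)(-0.35)] = 0.0875
  C_22 = (0.55)(0.65) − (-0.25)(-0.15) = 0.3200
  C_23 = −[(0.55)(-0.35) − (0.00)(-0.15)] = 0.1925
  C_31 = (0.00)(-0.30) − (-0.25)(0.90) = 0.2250
  C_32 = −[(0.55)(-0.30) − (-0.25)(-0.25)] = 0.2275
  C_33 = (0.55)(0.90) − (0.00)(-0.25) = 0.4950
det(I−A) = Σ_j (I−A)_1j·C_1j = (0.55)(0.4800) + (0.00)(0.2075) + (-0.25)(0.2225) = 0.208375
adj(I−A) = Cᵀ =
  [ 0.4800   0.0875   0.2250]
  [ 0.2075   0.3200   0.2275]
  [ 0.2225   0.1925   0.4950]
(I − A)⁻¹ = adj(I−A) / det(I−A) ≈
  [   2.3035     0.4199     1.0798]
  [   0.9958     1.5357     1.0918]
  [   1.0678     0.9238     2.3755]
Δx = (I − A)⁻¹ Δd with Δd having +40 in the Sector 3 component and 0 elsewhere.
So Δx_2 = L_23 · (+40), where L_23 = adj(I−A)_23 / det(I−A) = 0.2275 / 0.208375.
Δx_2 = 0.2275 × (+40) / 0.208375 = 9.10 / 0.208375 ≈ 43.67.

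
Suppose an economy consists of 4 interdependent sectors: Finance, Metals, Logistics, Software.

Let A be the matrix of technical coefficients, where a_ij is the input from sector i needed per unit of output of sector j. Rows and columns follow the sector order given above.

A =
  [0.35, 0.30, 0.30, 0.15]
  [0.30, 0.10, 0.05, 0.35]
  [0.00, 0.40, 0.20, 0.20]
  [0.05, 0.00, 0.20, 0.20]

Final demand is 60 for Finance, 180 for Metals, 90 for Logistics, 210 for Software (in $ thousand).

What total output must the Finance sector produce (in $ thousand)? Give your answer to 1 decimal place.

I − A =
  [   0.65    -0.30    -0.30    -0.15]
  [  -0.30     0.90    -0.05    -0.35]
  [   0.00    -0.40     0.80    -0.20]
  [  -0.05     0.00    -0.20     0.80]
Compute the cofactors C_ij = (−1)^(i+j)·(3×3 minor ij) of I−A; the adjugate is their transpose:
adj(I−A) = Cᵀ =
  [ 0.496000   0.288000   0.276000   0.288000]
  [ 0.194500   0.381000   0.157375   0.242500]
  [ 0.112000   0.208000   0.384000   0.208000]
  [ 0.059000   0.070000   0.113250   0.347000]
det(I−A) = Σ_j (I−A)_1j·C_1j = (0.65)(0.496000) + (-0.30)(0.194500) + (-0.30)(0.112000) + (-0.15)(0.059000) = 0.2216
(I − A)⁻¹ = adj(I−A) / det(I−A) ≈
  [   2.2383     1.2996     1.2455     1.2996]
  [   0.8777     1.7193     0.7102     1.0943]
  [   0.5054     0.9386     1.7329     0.9386]
  [   0.2662     0.3159     0.5111     1.5659]
x = (I − A)⁻¹ d = adj(I−A)·d / det(I−A), with det(I−A) = 0.2216:
  x_1 = (0.496000·60 + 0.288000·180 + 0.276000·90 + 0.288000·210) / 0.2216 = 166.92 / 0.2216 ≈ 753.2
  x_2 = (0.194500·60 + 0.381000·180 + 0.157375·90 + 0.242500·210) / 0.2216 = 145.33875 / 0.2216 ≈ 655.9
  x_3 = (0.112000·60 + 0.208000·180 + 0.384000·90 + 0.208000·210) / 0.2216 = 122.40 / 0.2216 ≈ 552.3
  x_4 = (0.059000·60 + 0.070000·180 + 0.113250·90 + 0.347000·210) / 0.2216 = 99.2025 / 0.2216 ≈ 447.7

x_1 = 753.2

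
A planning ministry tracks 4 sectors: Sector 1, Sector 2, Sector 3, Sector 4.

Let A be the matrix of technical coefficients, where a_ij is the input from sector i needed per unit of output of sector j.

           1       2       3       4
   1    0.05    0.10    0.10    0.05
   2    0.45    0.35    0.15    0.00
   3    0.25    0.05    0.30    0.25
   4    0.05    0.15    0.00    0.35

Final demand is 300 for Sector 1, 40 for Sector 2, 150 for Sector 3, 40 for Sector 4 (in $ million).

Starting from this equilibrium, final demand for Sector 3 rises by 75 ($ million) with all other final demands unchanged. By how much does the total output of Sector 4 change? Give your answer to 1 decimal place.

Δx_4 = 10.5

I − A =
  [   0.95    -0.10    -0.10    -0.05]
  [  -0.45     0.65    -0.15     0.00]
  [  -0.25    -0.05     0.70    -0.25]
  [  -0.05    -0.15     0.00     0.65]
Compute the cofactors C_ij = (−1)^(i+j)·(3×3 minor ij) of I−A; the adjugate is their transpose:
adj(I−A) = Cᵀ =
  [ 0.285250   0.057750   0.053125   0.042375]
  [ 0.231000   0.413000   0.121500   0.064500]
  [ 0.145250   0.085750   0.367125   0.152375]
  [ 0.075250   0.099750   0.032125   0.371375]
det(I−A) = Σ_j (I−A)_1j·C_1j = (0.95)(0.285250) + (-0.10)(0.231000) + (-0.10)(0.145250) + (-0.05)(0.075250) = 0.2296
(I − A)⁻¹ = adj(I−A) / det(I−A) ≈
  [   1.2424     0.2515     0.2314     0.1846]
  [   1.0061     1.7988     0.5292     0.2809]
  [   0.6326     0.3735     1.5990     0.6637]
  [   0.3277     0.4345     0.1399     1.6175]
Δx = (I − A)⁻¹ Δd with Δd having +75 in the Sector 3 component and 0 elsewhere.
So Δx_4 = L_43 · (+75), where L_43 = adj(I−A)_43 / det(I−A) = 0.032125 / 0.2296.
Δx_4 = 0.032125 × (+75) / 0.2296 = 2.409375 / 0.2296 ≈ 10.5.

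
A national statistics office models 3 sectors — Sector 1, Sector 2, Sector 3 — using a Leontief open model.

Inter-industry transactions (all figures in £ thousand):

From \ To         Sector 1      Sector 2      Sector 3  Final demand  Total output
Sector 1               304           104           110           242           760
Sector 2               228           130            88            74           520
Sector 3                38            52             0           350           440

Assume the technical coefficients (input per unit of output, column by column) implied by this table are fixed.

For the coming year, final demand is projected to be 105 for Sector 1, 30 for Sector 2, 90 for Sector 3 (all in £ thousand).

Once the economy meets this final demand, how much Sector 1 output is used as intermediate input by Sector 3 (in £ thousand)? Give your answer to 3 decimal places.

z_13 = 30.830

Technical coefficients a_ij = z_ij / X_j:
  a_11 = 304/760 = 0.40, a_21 = 228/760 = 0.30, a_31 = 38/760 = 0.05
  a_12 = 104/520 = 0.20, a_22 = 130/520 = 0.25, a_32 = 52/520 = 0.10
  a_13 = 110/440 = 0.25, a_23 = 88/440 = 0.20, a_33 = 0/440 = 0.00
I − A =
  [   0.60    -0.20    -0.25]
  [  -0.30     0.75    -0.20]
  [  -0.05    -0.10     1.00]
Cofactors of I−A, C_ij = (−1)^(i+j)·(minor ij) (rows/columns in the sector order above):
  C_11 = (0.75)(1.00) − (-0.20)(-0.10) = 0.7300
  C_12 = −[(-0.30)(1.00) − (-0.20)(-0.05)] = 0.3100
  C_13 = (-0.30)(-0.10) − (0.75)(-0.05) = 0.0675
  C_21 = −[(-0.20)(1.00) − (-0.25)(-0.10)] = 0.2250
  C_22 = (0.60)(1.00) − (-0.25)(-0.05) = 0.5875
  C_23 = −[(0.60)(-0.10) − (-0.20)(-0.05)] = 0.0700
  C_31 = (-0.20)(-0.20) − (-0.25)(0.75) = 0.2275
  C_32 = −[(0.60)(-0.20) − (-0.25)(-0.30)] = 0.1950
  C_33 = (0.60)(0.75) − (-0.20)(-0.30) = 0.3900
det(I−A) = Σ_j (I−A)_1j·C_1j = (0.60)(0.7300) + (-0.20)(0.3100) + (-0.25)(0.0675) = 0.359125
adj(I−A) = Cᵀ =
  [ 0.7300   0.2250   0.2275]
  [ 0.3100   0.5875   0.1950]
  [ 0.0675   0.0700   0.3900]
(I − A)⁻¹ = adj(I−A) / det(I−A) ≈
  [   2.0327     0.6265     0.6335]
  [   0.8632     1.6359     0.5430]
  [   0.1880     0.1949     1.0860]
First solve x = (I − A)⁻¹ d = adj(I−A)·d / det(I−A); in particular x_3 = (0.0675·105 + 0.0700·30 + 0.3900·90) / 0.359125 = 44.2875 / 0.359125 ≈ 123.32057.
Intermediate flow from 1 to 3: z_13 = a_13 · x_3 = 0.25 × 44.2875 / 0.359125 = 11.071875 / 0.359125 ≈ 30.830.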